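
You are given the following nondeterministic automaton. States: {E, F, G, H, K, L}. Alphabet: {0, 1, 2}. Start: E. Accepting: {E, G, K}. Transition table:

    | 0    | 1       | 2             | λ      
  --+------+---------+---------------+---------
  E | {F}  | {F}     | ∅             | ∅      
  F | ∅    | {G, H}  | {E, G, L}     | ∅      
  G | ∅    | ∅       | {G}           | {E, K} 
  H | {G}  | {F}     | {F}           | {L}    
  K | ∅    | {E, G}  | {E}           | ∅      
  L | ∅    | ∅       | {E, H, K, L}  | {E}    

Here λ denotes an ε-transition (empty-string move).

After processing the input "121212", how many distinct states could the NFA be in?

4

Start in {E}.
Read '1': E→{F}; now {F}.
Read '2': F→{E, G, L}; union {E, G, L}; ε-closure = {E, G, K, L}.
Read '1': E→{F}, G→∅, K→{E, G}, L→∅; union {E, F, G}; ε-closure = {E, F, G, K}.
Read '2': E→∅, F→{E, G, L}, G→{G}, K→{E}; union {E, G, L}; ε-closure = {E, G, K, L}.
Read '1': E→{F}, G→∅, K→{E, G}, L→∅; union {E, F, G}; ε-closure = {E, F, G, K}.
Read '2': E→∅, F→{E, G, L}, G→{G}, K→{E}; union {E, G, L}; ε-closure = {E, G, K, L}.
That set has 4 states.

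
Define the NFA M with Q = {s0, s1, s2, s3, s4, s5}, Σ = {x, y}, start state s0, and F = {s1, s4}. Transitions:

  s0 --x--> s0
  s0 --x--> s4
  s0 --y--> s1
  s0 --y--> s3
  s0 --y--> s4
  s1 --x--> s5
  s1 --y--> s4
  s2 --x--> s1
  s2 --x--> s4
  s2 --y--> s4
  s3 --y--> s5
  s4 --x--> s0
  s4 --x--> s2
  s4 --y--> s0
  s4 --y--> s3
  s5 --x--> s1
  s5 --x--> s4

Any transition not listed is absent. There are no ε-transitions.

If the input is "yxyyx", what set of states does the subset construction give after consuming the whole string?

Start in {s0}.
Read 'y': s0→{s1, s3, s4}; now {s1, s3, s4}.
Read 'x': s1→{s5}, s3→∅, s4→{s0, s2}; now {s0, s2, s5}.
Read 'y': s0→{s1, s3, s4}, s2→{s4}, s5→∅; now {s1, s3, s4}.
Read 'y': s1→{s4}, s3→{s5}, s4→{s0, s3}; now {s0, s3, s4, s5}.
Read 'x': s0→{s0, s4}, s3→∅, s4→{s0, s2}, s5→{s1, s4}; now {s0, s1, s2, s4}.

{s0, s1, s2, s4}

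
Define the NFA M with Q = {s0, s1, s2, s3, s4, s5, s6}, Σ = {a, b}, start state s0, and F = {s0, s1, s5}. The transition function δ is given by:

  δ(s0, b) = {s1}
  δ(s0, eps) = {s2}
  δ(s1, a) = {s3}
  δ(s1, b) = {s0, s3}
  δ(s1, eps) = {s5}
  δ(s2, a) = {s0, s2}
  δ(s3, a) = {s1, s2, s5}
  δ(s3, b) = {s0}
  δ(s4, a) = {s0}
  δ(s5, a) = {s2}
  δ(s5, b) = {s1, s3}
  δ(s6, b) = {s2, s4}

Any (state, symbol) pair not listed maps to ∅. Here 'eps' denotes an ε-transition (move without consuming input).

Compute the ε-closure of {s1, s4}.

{s1, s4, s5}

Begin with {s1, s4}.
ε-move s1 → s5; add s5.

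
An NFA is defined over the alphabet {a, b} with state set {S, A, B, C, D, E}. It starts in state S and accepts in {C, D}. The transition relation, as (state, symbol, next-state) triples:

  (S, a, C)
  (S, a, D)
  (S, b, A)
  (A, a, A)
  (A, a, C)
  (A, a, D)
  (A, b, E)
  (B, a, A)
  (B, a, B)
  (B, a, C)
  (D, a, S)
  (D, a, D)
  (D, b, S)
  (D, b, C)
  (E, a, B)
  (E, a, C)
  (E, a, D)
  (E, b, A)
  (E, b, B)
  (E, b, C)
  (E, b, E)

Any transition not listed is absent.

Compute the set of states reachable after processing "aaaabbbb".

{A, B, C, E}

Start in {S}.
Read 'a': {S} → {C, D}.
Read 'a': {C, D} → {S, D}.
Read 'a': {S, D} → {S, C, D}.
Read 'a': {S, C, D} → {S, C, D}.
Read 'b': {S, C, D} → {S, A, C}.
Read 'b': {S, A, C} → {A, E}.
Read 'b': {A, E} → {A, B, C, E}.
Read 'b': {A, B, C, E} → {A, B, C, E}.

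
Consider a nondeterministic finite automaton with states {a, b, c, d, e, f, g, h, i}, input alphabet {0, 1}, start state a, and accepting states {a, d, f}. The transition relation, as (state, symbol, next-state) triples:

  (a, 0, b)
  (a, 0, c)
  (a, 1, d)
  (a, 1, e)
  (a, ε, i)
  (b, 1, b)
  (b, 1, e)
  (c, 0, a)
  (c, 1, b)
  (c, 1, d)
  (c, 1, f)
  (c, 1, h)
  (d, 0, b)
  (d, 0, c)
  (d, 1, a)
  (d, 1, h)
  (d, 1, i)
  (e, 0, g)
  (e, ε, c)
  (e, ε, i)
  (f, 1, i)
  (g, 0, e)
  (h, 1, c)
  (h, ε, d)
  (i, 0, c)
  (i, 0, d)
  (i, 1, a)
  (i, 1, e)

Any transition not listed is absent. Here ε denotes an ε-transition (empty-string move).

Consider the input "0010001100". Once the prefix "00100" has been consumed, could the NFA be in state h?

No

Start: ε-closure({a}) = {a, i}.
Read '0': a→{b, c}, i→{c, d}; now {b, c, d}.
Read '0': b→∅, c→{a}, d→{b, c}; union {a, b, c}; ε-closure = {a, b, c, i}.
Read '1': a→{d, e}, b→{b, e}, c→{b, d, f, h}, i→{a, e}; union {a, b, d, e, f, h}; ε-closure = {a, b, c, d, e, f, h, i}.
Read '0': a→{b, c}, b→∅, c→{a}, d→{b, c}, e→{g}, f→∅, h→∅, i→{c, d}; union {a, b, c, d, g}; ε-closure = {a, b, c, d, g, i}.
Read '0': a→{b, c}, b→∅, c→{a}, d→{b, c}, g→{e}, i→{c, d}; union {a, b, c, d, e}; ε-closure = {a, b, c, d, e, i}.
State h is not in {a, b, c, d, e, i}.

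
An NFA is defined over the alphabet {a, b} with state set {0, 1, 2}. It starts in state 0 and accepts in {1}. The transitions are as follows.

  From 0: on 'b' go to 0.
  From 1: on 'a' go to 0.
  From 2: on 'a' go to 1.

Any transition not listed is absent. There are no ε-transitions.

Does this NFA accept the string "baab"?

Start in {0}.
Read 'b': {0} → {0}.
Read 'a': {0} → ∅.
The set is empty and remains empty for the remaining 2 symbols.
The final set ∅ contains no accepting state.

No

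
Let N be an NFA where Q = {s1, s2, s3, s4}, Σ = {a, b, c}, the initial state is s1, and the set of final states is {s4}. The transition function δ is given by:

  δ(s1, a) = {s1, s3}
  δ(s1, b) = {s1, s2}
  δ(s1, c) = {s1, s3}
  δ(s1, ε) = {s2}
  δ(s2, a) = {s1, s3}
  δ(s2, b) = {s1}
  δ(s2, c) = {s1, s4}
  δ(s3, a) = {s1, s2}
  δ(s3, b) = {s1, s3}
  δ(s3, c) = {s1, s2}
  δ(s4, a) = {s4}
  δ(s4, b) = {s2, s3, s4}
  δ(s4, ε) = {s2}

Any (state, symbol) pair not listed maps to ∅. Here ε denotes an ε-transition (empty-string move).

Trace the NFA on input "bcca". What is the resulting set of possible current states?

{s1, s2, s3, s4}

Start: ε-closure({s1}) = {s1, s2}.
Read 'b': s1→{s1, s2}, s2→{s1}; now {s1, s2}.
Read 'c': s1→{s1, s3}, s2→{s1, s4}; union {s1, s3, s4}; ε-closure = {s1, s2, s3, s4}.
Read 'c': s1→{s1, s3}, s2→{s1, s4}, s3→{s1, s2}, s4→∅; now {s1, s2, s3, s4}.
Read 'a': s1→{s1, s3}, s2→{s1, s3}, s3→{s1, s2}, s4→{s4}; now {s1, s2, s3, s4}.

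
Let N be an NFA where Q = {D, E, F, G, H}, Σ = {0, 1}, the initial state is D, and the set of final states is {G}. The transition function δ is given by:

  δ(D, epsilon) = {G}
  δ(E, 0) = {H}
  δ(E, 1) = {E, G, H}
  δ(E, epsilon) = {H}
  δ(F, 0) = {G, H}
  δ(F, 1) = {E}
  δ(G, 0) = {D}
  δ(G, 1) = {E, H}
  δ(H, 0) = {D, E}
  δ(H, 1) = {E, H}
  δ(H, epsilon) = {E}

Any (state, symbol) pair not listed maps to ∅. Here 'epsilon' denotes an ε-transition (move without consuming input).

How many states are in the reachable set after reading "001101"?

3

Start: ε-closure({D}) = {D, G}.
Read '0': D→∅, G→{D}; union {D}; ε-closure = {D, G}.
Read '0': D→∅, G→{D}; union {D}; ε-closure = {D, G}.
Read '1': D→∅, G→{E, H}; now {E, H}.
Read '1': E→{E, G, H}, H→{E, H}; now {E, G, H}.
Read '0': E→{H}, G→{D}, H→{D, E}; union {D, E, H}; ε-closure = {D, E, G, H}.
Read '1': D→∅, E→{E, G, H}, G→{E, H}, H→{E, H}; now {E, G, H}.
That set has 3 states.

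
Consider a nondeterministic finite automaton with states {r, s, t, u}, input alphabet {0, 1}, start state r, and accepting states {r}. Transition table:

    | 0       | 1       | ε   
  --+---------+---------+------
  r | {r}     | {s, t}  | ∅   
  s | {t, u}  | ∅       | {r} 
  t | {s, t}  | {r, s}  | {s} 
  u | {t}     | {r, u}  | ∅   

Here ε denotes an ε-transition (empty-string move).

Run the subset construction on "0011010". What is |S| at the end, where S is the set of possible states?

4

Start in {r}.
Read '0': r→{r}; now {r}.
Read '0': r→{r}; now {r}.
Read '1': r→{s, t}; union {s, t}; ε-closure = {r, s, t}.
Read '1': r→{s, t}, s→∅, t→{r, s}; now {r, s, t}.
Read '0': r→{r}, s→{t, u}, t→{s, t}; now {r, s, t, u}.
Read '1': r→{s, t}, s→∅, t→{r, s}, u→{r, u}; now {r, s, t, u}.
Read '0': r→{r}, s→{t, u}, t→{s, t}, u→{t}; now {r, s, t, u}.
That set has 4 states.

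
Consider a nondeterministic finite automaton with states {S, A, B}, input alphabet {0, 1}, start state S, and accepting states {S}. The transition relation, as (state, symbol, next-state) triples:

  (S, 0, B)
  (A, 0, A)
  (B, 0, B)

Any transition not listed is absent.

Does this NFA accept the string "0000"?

No

Start in {S}.
Read '0': S→{B}; now {B}.
Read '0': B→{B}; now {B}.
Read '0': B→{B}; now {B}.
Read '0': B→{B}; now {B}.
The final set {B} contains no accepting state.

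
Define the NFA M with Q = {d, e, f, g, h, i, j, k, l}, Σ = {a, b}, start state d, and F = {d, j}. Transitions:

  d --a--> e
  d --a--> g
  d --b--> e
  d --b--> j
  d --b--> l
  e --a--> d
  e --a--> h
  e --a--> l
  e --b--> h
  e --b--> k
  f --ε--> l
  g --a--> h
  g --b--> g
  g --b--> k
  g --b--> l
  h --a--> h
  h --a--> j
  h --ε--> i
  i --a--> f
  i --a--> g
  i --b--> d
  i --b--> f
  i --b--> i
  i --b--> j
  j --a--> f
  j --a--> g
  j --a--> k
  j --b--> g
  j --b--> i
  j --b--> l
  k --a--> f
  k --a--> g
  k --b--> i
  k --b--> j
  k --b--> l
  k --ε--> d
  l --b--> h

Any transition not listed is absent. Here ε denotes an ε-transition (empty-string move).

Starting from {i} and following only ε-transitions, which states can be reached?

Begin with {i}.
No ε-moves leave this set, so the closure equals the set itself.

{i}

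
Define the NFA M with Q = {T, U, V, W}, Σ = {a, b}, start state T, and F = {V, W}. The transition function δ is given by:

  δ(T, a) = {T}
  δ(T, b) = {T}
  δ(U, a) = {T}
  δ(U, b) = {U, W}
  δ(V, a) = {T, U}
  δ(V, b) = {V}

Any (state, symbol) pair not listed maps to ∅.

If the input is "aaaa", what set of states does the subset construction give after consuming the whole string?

{T}

Start in {T}.
Read 'a': T→{T}; now {T}.
Read 'a': T→{T}; now {T}.
Read 'a': T→{T}; now {T}.
Read 'a': T→{T}; now {T}.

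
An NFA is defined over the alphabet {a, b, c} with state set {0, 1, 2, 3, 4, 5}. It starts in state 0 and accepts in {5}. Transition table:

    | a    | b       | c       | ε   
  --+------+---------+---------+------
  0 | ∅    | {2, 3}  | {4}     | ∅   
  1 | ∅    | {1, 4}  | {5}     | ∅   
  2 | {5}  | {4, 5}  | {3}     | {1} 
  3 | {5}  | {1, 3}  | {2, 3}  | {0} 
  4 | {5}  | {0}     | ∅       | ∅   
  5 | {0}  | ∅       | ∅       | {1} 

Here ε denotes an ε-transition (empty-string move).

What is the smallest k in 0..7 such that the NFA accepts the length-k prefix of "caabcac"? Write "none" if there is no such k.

2

Start in {0}.
Read 'c': {0} → {4}.
Read 'a': {4} → {1, 5}.
None of the earlier sets intersect F, but {1, 5} does.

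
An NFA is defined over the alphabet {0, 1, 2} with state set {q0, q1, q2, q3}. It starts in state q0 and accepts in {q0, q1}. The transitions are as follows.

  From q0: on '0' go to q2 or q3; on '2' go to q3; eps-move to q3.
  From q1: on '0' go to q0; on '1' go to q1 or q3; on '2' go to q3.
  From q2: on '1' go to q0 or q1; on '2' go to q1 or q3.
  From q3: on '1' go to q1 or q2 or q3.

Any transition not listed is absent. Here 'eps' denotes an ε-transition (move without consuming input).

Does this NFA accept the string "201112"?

Start: ε-closure({q0}) = {q0, q3}.
Read '2': q0→{q3}, q3→∅; now {q3}.
Read '0': q3→∅; now ∅.
The set is empty and remains empty for the remaining 4 symbols.
The final set ∅ contains no accepting state.

No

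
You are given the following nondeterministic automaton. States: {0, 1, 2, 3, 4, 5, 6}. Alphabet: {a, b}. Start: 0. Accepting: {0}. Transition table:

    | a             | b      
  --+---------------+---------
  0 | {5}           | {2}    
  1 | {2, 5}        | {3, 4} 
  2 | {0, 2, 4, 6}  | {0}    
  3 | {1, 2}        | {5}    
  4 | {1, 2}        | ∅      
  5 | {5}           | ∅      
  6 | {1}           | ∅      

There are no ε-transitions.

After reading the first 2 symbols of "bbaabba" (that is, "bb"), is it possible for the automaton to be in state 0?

Yes

Start in {0}.
Read 'b': 0→{2}; now {2}.
Read 'b': 2→{0}; now {0}.
State 0 is in {0}.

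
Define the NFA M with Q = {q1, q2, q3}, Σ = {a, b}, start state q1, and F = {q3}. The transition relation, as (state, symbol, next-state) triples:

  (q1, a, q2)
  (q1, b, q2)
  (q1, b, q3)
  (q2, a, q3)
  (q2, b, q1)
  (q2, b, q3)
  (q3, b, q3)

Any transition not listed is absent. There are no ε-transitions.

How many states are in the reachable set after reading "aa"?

1

Start in {q1}.
Read 'a': q1→{q2}; now {q2}.
Read 'a': q2→{q3}; now {q3}.
That set has 1 state.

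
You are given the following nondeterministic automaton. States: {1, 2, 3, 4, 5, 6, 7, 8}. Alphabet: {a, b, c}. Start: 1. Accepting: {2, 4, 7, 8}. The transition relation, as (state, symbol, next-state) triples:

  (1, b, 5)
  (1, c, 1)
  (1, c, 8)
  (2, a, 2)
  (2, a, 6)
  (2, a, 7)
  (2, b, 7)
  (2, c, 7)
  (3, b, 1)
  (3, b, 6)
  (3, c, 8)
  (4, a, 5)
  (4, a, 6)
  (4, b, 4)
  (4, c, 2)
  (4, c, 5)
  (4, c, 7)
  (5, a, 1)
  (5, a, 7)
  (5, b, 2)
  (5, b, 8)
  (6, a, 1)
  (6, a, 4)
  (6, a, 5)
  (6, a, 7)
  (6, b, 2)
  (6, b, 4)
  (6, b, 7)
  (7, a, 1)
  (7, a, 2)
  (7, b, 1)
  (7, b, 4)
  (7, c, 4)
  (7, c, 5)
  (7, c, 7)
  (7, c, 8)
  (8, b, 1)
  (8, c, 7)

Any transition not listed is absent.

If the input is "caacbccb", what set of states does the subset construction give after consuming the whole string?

Start in {1}.
Read 'c': {1} → {1, 8}.
Read 'a': {1, 8} → ∅.
The set is empty and remains empty for the remaining 6 symbols.

∅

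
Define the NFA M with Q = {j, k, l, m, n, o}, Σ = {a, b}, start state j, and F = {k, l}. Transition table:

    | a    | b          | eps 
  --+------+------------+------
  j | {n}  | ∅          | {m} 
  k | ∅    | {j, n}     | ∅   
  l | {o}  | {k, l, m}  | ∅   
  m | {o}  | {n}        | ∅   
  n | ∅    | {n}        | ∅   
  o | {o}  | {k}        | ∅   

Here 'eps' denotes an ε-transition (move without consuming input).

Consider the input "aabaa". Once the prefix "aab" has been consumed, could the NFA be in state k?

Yes

Start: ε-closure({j}) = {j, m}.
Read 'a': j→{n}, m→{o}; now {n, o}.
Read 'a': n→∅, o→{o}; now {o}.
Read 'b': o→{k}; now {k}.
State k is in {k}.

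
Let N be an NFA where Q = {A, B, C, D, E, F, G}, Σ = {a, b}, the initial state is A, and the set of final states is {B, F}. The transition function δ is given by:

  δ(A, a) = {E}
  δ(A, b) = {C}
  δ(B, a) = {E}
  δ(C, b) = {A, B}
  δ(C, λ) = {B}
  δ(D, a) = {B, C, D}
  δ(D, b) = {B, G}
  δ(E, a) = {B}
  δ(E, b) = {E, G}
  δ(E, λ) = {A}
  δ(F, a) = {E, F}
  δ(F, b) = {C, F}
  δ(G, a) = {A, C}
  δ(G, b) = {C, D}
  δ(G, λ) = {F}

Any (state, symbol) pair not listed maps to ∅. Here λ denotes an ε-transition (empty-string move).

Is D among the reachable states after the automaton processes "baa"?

Start in {A}.
Read 'b': A→{C}; union {C}; ε-closure = {B, C}.
Read 'a': B→{E}, C→∅; union {E}; ε-closure = {A, E}.
Read 'a': A→{E}, E→{B}; union {B, E}; ε-closure = {A, B, E}.
State D is not in {A, B, E}.

No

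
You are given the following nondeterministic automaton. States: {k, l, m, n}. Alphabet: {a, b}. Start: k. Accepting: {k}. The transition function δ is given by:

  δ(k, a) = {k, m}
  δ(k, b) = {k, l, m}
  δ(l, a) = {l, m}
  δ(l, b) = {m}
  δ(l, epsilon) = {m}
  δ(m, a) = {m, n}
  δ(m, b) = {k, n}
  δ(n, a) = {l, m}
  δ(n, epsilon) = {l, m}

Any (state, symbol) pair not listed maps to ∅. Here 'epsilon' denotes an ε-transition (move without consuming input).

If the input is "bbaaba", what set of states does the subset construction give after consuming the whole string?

Start in {k}.
Read 'b': {k} → {k, l, m}.
Read 'b': {k, l, m} → {k, l, m, n}.
Read 'a': {k, l, m, n} → {k, l, m, n}.
Read 'a': {k, l, m, n} → {k, l, m, n}.
Read 'b': {k, l, m, n} → {k, l, m, n}.
Read 'a': {k, l, m, n} → {k, l, m, n}.

{k, l, m, n}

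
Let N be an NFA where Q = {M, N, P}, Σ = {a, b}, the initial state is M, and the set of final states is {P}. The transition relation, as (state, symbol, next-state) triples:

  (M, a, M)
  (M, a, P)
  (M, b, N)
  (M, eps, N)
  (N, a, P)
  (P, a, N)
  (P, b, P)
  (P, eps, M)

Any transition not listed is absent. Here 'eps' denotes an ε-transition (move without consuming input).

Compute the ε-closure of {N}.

Begin with {N}.
No ε-moves leave this set, so the closure equals the set itself.

{N}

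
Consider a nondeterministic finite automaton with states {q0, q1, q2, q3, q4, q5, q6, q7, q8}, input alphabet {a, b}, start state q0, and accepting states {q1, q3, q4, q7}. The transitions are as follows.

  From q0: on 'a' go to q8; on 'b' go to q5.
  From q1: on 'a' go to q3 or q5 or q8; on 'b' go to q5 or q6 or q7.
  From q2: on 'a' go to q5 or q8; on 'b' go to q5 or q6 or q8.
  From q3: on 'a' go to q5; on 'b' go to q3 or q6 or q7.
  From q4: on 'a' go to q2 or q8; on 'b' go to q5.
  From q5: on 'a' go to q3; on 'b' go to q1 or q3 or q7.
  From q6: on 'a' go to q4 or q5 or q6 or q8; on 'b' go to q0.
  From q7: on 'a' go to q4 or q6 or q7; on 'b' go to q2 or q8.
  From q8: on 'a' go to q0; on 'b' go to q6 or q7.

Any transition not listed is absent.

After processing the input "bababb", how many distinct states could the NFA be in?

8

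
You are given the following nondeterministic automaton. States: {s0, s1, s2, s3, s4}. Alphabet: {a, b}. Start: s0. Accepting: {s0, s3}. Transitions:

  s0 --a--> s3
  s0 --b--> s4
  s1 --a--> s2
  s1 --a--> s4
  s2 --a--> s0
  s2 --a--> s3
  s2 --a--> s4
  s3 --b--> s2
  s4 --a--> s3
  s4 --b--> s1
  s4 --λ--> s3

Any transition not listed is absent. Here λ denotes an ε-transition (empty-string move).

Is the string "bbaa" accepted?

Yes

Start in {s0}.
Read 'b': s0→{s4}; union {s4}; ε-closure = {s3, s4}.
Read 'b': s3→{s2}, s4→{s1}; now {s1, s2}.
Read 'a': s1→{s2, s4}, s2→{s0, s3, s4}; now {s0, s2, s3, s4}.
Read 'a': s0→{s3}, s2→{s0, s3, s4}, s3→∅, s4→{s3}; now {s0, s3, s4}.
The final set {s0, s3, s4} contains the accepting states s0, s3.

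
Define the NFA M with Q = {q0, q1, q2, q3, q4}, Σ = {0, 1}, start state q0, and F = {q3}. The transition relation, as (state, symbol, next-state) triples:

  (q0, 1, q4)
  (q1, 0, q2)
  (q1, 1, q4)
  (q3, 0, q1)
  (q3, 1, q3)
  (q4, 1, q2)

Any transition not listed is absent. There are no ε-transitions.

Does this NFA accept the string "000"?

Start in {q0}.
Read '0': {q0} → ∅.
The set is empty and remains empty for the remaining 2 symbols.
The final set ∅ contains no accepting state.

No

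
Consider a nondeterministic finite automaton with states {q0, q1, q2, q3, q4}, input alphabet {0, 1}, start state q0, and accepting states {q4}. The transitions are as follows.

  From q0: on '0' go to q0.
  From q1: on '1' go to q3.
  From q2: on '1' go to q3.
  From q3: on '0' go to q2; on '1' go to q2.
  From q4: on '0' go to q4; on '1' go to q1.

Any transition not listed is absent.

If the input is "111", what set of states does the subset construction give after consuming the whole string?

∅

Start in {q0}.
Read '1': {q0} → ∅.
The set is empty and remains empty for the remaining 2 symbols.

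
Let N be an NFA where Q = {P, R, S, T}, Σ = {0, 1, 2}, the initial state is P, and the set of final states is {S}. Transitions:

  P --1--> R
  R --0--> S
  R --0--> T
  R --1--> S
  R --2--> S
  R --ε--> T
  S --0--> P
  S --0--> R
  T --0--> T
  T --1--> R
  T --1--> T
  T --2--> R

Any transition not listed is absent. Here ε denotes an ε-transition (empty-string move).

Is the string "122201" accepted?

Start in {P}.
Read '1': {P} → {R, T}.
Read '2': {R, T} → {R, S, T}.
Read '2': {R, S, T} → {R, S, T}.
Read '2': {R, S, T} → {R, S, T}.
Read '0': {R, S, T} → {P, R, S, T}.
Read '1': {P, R, S, T} → {R, S, T}.
The final set {R, S, T} contains the accepting state S.

Yes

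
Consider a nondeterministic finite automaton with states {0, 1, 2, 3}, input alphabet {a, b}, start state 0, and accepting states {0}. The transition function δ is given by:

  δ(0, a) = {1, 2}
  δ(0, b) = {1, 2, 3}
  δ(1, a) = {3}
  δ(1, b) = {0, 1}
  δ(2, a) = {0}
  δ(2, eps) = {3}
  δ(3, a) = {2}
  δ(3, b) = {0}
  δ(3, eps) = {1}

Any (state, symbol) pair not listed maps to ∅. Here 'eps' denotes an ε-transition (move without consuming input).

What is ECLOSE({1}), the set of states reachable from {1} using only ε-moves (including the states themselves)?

{1}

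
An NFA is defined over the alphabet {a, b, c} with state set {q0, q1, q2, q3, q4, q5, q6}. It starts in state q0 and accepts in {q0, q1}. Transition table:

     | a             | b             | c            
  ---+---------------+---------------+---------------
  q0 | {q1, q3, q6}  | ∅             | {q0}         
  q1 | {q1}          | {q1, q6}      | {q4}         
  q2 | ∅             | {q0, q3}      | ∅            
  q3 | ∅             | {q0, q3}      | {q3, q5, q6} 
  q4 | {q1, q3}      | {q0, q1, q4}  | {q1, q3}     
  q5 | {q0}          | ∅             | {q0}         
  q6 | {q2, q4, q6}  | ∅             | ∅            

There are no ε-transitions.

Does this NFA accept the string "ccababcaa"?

Yes

Start in {q0}.
Read 'c': {q0} → {q0}.
Read 'c': {q0} → {q0}.
Read 'a': {q0} → {q1, q3, q6}.
Read 'b': {q1, q3, q6} → {q0, q1, q3, q6}.
Read 'a': {q0, q1, q3, q6} → {q1, q2, q3, q4, q6}.
Read 'b': {q1, q2, q3, q4, q6} → {q0, q1, q3, q4, q6}.
Read 'c': {q0, q1, q3, q4, q6} → {q0, q1, q3, q4, q5, q6}.
Read 'a': {q0, q1, q3, q4, q5, q6} → {q0, q1, q2, q3, q4, q6}.
Read 'a': {q0, q1, q2, q3, q4, q6} → {q1, q2, q3, q4, q6}.
The final set {q1, q2, q3, q4, q6} contains the accepting state q1.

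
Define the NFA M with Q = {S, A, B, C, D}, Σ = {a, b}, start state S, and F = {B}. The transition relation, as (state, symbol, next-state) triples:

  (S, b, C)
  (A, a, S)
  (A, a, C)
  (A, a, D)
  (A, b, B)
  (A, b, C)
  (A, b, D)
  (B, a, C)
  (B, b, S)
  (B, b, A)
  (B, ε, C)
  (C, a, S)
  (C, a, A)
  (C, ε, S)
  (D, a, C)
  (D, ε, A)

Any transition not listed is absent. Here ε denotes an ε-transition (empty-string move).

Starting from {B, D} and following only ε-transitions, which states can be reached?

Begin with {B, D}.
ε-move D → A; add A.
ε-move B → C; add C.
ε-move C → S; add S.

{S, A, B, C, D}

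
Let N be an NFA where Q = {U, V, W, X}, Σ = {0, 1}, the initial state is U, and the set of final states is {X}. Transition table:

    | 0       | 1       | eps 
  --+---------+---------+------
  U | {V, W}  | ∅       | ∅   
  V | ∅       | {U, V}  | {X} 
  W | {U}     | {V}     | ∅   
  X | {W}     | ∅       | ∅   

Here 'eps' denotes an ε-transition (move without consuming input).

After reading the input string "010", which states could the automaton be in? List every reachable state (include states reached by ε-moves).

Start in {U}.
Read '0': U→{V, W}; union {V, W}; ε-closure = {V, W, X}.
Read '1': V→{U, V}, W→{V}, X→∅; union {U, V}; ε-closure = {U, V, X}.
Read '0': U→{V, W}, V→∅, X→{W}; union {V, W}; ε-closure = {V, W, X}.

{V, W, X}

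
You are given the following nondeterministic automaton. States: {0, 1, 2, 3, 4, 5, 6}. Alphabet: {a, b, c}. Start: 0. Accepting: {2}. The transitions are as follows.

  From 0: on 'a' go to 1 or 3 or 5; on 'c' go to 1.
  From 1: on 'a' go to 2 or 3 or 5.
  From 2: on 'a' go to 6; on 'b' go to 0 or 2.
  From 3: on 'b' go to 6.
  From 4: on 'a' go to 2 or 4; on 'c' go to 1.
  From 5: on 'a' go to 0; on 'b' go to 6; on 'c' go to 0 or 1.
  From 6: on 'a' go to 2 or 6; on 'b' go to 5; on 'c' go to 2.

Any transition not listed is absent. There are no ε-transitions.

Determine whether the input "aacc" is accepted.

No

Start in {0}.
Read 'a': {0} → {1, 3, 5}.
Read 'a': {1, 3, 5} → {0, 2, 3, 5}.
Read 'c': {0, 2, 3, 5} → {0, 1}.
Read 'c': {0, 1} → {1}.
The final set {1} contains no accepting state.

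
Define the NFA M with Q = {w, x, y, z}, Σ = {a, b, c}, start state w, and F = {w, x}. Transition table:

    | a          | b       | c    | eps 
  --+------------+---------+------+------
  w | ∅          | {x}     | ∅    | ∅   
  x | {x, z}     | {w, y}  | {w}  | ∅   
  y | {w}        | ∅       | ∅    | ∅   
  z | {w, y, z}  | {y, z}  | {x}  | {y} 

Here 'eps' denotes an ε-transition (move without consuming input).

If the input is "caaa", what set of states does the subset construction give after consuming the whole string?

Start in {w}.
Read 'c': w→∅; now ∅.
The set is empty and remains empty for the remaining 3 symbols.

∅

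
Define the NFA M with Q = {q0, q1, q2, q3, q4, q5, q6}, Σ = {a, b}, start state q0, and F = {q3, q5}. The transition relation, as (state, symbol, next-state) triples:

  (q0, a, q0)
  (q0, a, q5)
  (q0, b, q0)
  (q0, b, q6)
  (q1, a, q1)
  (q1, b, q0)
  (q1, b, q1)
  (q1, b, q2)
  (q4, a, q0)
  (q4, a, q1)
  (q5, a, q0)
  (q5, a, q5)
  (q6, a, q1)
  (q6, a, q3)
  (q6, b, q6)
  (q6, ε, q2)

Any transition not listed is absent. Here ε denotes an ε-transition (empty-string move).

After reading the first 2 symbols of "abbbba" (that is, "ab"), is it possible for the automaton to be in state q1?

No

Start in {q0}.
Read 'a': {q0} → {q0, q5}.
Read 'b': {q0, q5} → {q0, q2, q6}.
State q1 is not in {q0, q2, q6}.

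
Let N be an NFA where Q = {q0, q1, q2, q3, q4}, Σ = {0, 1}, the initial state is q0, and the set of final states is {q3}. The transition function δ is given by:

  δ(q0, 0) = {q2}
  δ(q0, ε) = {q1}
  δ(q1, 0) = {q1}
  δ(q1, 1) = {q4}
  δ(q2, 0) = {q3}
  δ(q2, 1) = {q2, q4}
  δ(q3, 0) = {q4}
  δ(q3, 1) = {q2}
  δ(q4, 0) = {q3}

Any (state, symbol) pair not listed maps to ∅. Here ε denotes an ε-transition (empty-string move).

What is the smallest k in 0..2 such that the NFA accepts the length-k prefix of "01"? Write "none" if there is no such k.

Start: ε-closure({q0}) = {q0, q1}.
Read '0': q0→{q2}, q1→{q1}; now {q1, q2}.
Read '1': q1→{q4}, q2→{q2, q4}; now {q2, q4}.
No reachable set along the way intersects F.

none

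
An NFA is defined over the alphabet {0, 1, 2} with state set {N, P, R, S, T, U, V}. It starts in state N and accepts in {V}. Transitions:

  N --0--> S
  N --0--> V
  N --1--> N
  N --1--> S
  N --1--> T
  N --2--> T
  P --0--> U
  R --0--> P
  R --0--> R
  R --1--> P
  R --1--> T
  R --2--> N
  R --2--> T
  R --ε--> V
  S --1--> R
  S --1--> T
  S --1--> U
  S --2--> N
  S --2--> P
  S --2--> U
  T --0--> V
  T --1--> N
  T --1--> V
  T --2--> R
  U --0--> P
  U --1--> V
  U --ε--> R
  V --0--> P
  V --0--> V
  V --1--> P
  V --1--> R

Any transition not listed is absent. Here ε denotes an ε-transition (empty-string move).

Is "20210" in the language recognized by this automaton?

Start in {N}.
Read '2': {N} → {T}.
Read '0': {T} → {V}.
Read '2': {V} → ∅.
The set is empty and remains empty for the remaining 2 symbols.
The final set ∅ contains no accepting state.

No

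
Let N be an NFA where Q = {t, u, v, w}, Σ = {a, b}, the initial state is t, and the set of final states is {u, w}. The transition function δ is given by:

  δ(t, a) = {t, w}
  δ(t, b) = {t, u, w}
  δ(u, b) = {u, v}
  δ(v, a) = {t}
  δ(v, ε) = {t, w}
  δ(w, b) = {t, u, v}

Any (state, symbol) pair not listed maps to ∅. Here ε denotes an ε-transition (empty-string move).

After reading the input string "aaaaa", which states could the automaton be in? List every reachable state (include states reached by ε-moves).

{t, w}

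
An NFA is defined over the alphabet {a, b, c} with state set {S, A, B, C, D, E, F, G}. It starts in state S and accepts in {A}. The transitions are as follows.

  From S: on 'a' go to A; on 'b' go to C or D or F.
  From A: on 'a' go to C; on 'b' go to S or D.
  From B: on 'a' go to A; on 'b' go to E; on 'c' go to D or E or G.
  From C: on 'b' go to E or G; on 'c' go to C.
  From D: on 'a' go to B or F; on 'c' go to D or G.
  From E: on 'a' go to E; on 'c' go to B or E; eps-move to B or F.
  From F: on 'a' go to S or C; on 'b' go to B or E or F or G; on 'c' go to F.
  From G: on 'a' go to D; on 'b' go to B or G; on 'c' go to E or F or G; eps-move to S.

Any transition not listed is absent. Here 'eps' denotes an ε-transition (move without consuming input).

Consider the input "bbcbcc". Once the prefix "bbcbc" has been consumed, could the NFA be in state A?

Start in {S}.
Read 'b': S→{C, D, F}; now {C, D, F}.
Read 'b': C→{E, G}, D→∅, F→{B, E, F, G}; union {B, E, F, G}; ε-closure = {S, B, E, F, G}.
Read 'c': S→∅, B→{D, E, G}, E→{B, E}, F→{F}, G→{E, F, G}; union {B, D, E, F, G}; ε-closure = {S, B, D, E, F, G}.
Read 'b': S→{C, D, F}, B→{E}, D→∅, E→∅, F→{B, E, F, G}, G→{B, G}; union {B, C, D, E, F, G}; ε-closure = {S, B, C, D, E, F, G}.
Read 'c': S→∅, B→{D, E, G}, C→{C}, D→{D, G}, E→{B, E}, F→{F}, G→{E, F, G}; union {B, C, D, E, F, G}; ε-closure = {S, B, C, D, E, F, G}.
State A is not in {S, B, C, D, E, F, G}.

No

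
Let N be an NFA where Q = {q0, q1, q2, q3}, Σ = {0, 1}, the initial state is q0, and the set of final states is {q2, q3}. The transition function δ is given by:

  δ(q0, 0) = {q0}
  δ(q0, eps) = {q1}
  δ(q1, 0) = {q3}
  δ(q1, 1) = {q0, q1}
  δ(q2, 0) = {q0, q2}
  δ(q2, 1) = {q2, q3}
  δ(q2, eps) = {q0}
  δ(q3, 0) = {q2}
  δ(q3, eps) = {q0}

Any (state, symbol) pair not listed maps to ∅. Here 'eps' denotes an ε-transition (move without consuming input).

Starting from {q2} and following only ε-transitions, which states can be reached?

{q0, q1, q2}

Begin with {q2}.
ε-move q2 → q0; add q0.
ε-move q0 → q1; add q1.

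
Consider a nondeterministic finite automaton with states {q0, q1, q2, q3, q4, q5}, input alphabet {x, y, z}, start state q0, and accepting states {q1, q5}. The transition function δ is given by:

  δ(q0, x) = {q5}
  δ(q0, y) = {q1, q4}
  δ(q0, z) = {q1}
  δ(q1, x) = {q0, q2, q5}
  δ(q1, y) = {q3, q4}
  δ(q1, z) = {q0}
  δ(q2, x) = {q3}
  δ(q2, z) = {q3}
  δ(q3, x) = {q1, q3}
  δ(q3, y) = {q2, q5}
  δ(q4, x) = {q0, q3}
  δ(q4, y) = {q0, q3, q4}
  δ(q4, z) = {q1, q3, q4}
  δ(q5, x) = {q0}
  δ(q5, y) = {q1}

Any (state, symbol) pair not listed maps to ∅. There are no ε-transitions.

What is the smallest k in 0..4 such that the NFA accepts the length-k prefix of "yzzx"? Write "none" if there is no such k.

Start in {q0}.
Read 'y': {q0} → {q1, q4}.
None of the earlier sets intersect F, but {q1, q4} does.

1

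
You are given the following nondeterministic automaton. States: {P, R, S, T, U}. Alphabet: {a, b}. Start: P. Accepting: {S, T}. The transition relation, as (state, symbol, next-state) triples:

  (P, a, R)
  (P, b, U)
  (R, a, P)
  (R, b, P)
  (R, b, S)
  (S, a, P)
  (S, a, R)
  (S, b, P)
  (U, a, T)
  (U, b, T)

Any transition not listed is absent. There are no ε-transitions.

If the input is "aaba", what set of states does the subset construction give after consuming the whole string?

{T}

Start in {P}.
Read 'a': P→{R}; now {R}.
Read 'a': R→{P}; now {P}.
Read 'b': P→{U}; now {U}.
Read 'a': U→{T}; now {T}.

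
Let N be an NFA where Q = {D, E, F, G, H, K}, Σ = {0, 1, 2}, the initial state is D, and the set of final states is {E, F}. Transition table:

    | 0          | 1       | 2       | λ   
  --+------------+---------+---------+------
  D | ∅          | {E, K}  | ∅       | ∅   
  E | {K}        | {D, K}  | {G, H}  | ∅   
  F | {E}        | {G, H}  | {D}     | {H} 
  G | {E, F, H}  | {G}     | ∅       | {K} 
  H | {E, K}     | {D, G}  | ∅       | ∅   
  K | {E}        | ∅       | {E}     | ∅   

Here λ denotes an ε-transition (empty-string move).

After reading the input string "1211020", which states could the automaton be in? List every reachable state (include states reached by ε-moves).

{E, F, H, K}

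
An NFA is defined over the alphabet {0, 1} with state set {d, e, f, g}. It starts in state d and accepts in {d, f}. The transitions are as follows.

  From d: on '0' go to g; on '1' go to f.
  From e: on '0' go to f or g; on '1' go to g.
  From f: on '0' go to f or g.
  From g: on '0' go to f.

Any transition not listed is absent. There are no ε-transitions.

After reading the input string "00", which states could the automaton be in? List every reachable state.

Start in {d}.
Read '0': {d} → {g}.
Read '0': {g} → {f}.

{f}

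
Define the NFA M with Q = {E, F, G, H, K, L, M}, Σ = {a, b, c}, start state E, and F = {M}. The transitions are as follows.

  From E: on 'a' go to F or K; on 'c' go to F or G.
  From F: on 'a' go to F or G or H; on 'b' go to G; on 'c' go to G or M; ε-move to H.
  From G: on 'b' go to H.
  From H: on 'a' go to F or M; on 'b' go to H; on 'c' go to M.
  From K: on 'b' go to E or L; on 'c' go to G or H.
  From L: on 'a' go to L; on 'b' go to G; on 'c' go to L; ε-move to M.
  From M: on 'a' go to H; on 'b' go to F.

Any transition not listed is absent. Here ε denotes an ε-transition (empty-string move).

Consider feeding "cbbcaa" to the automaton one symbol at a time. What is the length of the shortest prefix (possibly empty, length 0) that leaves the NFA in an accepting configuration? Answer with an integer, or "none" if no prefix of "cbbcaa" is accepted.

4

Start in {E}.
Read 'c': {E} → {F, G, H}.
Read 'b': {F, G, H} → {G, H}.
Read 'b': {G, H} → {H}.
Read 'c': {H} → {M}.
None of the earlier sets intersect F, but {M} does.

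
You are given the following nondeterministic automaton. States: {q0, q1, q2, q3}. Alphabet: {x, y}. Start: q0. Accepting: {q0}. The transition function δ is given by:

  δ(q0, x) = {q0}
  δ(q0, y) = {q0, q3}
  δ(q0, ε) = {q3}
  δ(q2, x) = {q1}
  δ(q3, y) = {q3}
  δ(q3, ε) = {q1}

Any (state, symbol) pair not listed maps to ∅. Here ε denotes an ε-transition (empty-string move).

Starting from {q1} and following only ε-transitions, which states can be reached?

{q1}

Begin with {q1}.
No ε-moves leave this set, so the closure equals the set itself.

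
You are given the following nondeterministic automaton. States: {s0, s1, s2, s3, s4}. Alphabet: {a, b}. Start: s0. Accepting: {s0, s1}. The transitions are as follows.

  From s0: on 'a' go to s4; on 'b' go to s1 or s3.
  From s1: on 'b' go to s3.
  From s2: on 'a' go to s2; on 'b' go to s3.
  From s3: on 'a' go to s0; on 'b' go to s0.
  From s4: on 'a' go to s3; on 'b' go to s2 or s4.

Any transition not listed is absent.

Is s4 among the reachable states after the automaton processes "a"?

Yes

Start in {s0}.
Read 'a': s0→{s4}; now {s4}.
State s4 is in {s4}.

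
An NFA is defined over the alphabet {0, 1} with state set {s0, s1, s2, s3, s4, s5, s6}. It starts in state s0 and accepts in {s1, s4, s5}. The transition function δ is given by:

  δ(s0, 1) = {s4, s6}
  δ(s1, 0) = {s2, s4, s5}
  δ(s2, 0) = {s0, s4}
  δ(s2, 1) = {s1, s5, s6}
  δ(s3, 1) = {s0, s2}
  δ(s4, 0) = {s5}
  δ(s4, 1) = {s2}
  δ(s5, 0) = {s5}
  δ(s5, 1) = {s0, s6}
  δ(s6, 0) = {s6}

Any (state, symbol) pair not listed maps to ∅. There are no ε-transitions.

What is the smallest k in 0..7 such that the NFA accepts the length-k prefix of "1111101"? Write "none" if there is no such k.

1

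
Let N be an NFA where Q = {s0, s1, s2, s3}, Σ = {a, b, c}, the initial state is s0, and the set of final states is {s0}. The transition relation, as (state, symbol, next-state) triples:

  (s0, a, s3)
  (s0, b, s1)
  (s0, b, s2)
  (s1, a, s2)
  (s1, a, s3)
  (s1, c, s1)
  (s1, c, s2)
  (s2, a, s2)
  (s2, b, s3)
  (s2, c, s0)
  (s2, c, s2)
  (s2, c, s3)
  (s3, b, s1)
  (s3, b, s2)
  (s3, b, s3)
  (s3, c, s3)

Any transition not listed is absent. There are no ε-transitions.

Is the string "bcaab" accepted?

No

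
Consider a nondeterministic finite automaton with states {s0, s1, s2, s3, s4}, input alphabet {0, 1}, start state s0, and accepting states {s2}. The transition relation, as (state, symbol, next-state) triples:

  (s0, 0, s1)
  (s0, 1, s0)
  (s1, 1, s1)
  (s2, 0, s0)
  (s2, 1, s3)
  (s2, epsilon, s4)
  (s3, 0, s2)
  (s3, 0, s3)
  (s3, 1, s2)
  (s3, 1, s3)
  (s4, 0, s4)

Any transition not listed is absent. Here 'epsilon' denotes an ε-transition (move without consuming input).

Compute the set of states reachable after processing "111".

{s0}

Start in {s0}.
Read '1': s0→{s0}; now {s0}.
Read '1': s0→{s0}; now {s0}.
Read '1': s0→{s0}; now {s0}.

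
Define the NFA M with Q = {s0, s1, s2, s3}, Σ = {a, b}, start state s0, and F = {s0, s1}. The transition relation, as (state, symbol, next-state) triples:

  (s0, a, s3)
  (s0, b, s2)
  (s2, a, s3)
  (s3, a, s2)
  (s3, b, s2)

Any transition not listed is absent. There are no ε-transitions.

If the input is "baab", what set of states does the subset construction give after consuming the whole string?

∅

Start in {s0}.
Read 'b': {s0} → {s2}.
Read 'a': {s2} → {s3}.
Read 'a': {s3} → {s2}.
Read 'b': {s2} → ∅.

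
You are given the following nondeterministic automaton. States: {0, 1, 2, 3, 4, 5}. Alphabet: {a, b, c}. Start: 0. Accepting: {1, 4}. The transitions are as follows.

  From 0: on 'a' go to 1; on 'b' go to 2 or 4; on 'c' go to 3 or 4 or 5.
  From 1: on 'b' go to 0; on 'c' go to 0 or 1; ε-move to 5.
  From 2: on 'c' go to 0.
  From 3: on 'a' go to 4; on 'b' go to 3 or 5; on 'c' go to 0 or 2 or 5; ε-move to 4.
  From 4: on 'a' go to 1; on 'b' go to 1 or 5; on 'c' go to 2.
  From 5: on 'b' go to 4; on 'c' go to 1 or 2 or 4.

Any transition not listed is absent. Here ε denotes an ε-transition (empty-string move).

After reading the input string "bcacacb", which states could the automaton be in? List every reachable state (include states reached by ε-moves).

Start in {0}.
Read 'b': {0} → {2, 4}.
Read 'c': {2, 4} → {0, 2}.
Read 'a': {0, 2} → {1, 5}.
Read 'c': {1, 5} → {0, 1, 2, 4, 5}.
Read 'a': {0, 1, 2, 4, 5} → {1, 5}.
Read 'c': {1, 5} → {0, 1, 2, 4, 5}.
Read 'b': {0, 1, 2, 4, 5} → {0, 1, 2, 4, 5}.

{0, 1, 2, 4, 5}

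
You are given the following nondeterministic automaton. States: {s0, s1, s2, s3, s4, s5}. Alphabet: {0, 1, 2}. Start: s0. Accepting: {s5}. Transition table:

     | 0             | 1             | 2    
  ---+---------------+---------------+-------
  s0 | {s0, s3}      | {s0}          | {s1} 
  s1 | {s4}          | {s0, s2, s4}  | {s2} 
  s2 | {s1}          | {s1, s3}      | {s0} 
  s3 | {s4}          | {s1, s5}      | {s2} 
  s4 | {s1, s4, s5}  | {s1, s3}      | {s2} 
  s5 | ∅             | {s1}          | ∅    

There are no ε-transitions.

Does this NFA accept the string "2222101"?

Yes

Start in {s0}.
Read '2': s0→{s1}; now {s1}.
Read '2': s1→{s2}; now {s2}.
Read '2': s2→{s0}; now {s0}.
Read '2': s0→{s1}; now {s1}.
Read '1': s1→{s0, s2, s4}; now {s0, s2, s4}.
Read '0': s0→{s0, s3}, s2→{s1}, s4→{s1, s4, s5}; now {s0, s1, s3, s4, s5}.
Read '1': s0→{s0}, s1→{s0, s2, s4}, s3→{s1, s5}, s4→{s1, s3}, s5→{s1}; now {s0, s1, s2, s3, s4, s5}.
The final set {s0, s1, s2, s3, s4, s5} contains the accepting state s5.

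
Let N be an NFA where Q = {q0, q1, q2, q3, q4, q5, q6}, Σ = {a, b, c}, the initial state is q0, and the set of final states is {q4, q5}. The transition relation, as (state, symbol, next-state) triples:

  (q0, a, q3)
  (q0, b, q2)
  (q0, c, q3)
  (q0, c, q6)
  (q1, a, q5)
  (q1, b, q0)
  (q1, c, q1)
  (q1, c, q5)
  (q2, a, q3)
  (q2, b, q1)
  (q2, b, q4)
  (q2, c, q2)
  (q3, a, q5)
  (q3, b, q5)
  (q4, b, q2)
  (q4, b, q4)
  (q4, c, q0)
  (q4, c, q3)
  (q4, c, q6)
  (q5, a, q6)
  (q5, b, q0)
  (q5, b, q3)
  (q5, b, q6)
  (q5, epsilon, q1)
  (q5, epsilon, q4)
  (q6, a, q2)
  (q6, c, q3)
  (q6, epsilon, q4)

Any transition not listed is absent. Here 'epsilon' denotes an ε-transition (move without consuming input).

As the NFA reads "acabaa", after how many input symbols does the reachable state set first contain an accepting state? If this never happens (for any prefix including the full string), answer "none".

Start in {q0}.
Read 'a': q0→{q3}; now {q3}.
Read 'c': q3→∅; now ∅.
The set is empty and remains empty for the remaining 4 symbols.
No reachable set along the way intersects F.

none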